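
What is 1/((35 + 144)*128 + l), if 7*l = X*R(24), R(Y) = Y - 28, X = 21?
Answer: 1/22900 ≈ 4.3668e-5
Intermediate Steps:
R(Y) = -28 + Y
l = -12 (l = (21*(-28 + 24))/7 = (21*(-4))/7 = (1/7)*(-84) = -12)
1/((35 + 144)*128 + l) = 1/((35 + 144)*128 - 12) = 1/(179*128 - 12) = 1/(22912 - 12) = 1/22900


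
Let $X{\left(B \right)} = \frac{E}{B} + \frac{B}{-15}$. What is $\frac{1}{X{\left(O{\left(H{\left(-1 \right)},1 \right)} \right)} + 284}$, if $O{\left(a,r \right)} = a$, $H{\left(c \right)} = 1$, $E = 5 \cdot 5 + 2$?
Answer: $\frac{15}{4664} \approx 0.0032161$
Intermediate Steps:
$E = 27$ ($E = 25 + 2 = 27$)
$X{\left(B \right)} = \frac{27}{B} - \frac{B}{15}$ ($X{\left(B \right)} = \frac{27}{B} + \frac{B}{-15} = \frac{27}{B} + B \left(- \frac{1}{15}\right) = \frac{27}{B} - \frac{B}{15}$)
$\frac{1}{X{\left(O{\left(H{\left(-1 \right)},1 \right)} \right)} + 284} = \frac{1}{\left(\frac{27}{1} - \frac{1}{15}\right) + 284} = \frac{1}{\left(27 \cdot 1 - \frac{1}{15}\right) + 284} = \frac{1}{\left(27 - \frac{1}{15}\right) + 284} = \frac{1}{\frac{404}{15} + 284} = \frac{1}{\frac{4664}{15}} = \frac{15}{4664}$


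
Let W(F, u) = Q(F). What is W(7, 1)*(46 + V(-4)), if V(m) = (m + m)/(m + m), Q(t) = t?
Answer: 329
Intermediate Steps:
V(m) = 1 (V(m) = (2*m)/((2*m)) = (2*m)*(1/(2*m)) = 1)
W(F, u) = F
W(7, 1)*(46 + V(-4)) = 7*(46 + 1) = 7*47 = 329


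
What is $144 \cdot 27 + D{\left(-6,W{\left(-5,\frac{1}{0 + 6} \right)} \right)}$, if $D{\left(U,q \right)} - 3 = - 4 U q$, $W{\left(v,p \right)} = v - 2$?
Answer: $3723$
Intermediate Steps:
$W{\left(v,p \right)} = -2 + v$
$D{\left(U,q \right)} = 3 - 4 U q$ ($D{\left(U,q \right)} = 3 + - 4 U q = 3 - 4 U q$)
$144 \cdot 27 + D{\left(-6,W{\left(-5,\frac{1}{0 + 6} \right)} \right)} = 144 \cdot 27 + \left(3 - - 24 \left(-2 - 5\right)\right) = 3888 + \left(3 - \left(-24\right) \left(-7\right)\right) = 3888 + \left(3 - 168\right) = 3888 - 165 = 3723$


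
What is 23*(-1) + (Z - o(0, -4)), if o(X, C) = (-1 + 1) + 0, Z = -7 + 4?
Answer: -26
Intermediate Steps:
Z = -3
o(X, C) = 0 (o(X, C) = 0 + 0 = 0)
23*(-1) + (Z - o(0, -4)) = 23*(-1) + (-3 - 1*0) = -23 + (-3 + 0) = -23 - 3 = -26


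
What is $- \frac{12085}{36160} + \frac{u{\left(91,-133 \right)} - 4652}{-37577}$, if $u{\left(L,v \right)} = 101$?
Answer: $- \frac{57910777}{271756864} \approx -0.2131$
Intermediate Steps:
$- \frac{12085}{36160} + \frac{u{\left(91,-133 \right)} - 4652}{-37577} = - \frac{12085}{36160} + \frac{101 - 4652}{-37577} = \left(-12085\right) \frac{1}{36160} + \left(101 - 4652\right) \left(- \frac{1}{37577}\right) = - \frac{2417}{7232} - - \frac{4551}{37577} = - \frac{2417}{7232} + \frac{4551}{37577} = - \frac{57910777}{271756864}$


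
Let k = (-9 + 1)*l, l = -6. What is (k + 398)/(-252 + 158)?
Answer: -223/47 ≈ -4.7447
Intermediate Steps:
k = 48 (k = (-9 + 1)*(-6) = -8*(-6) = 48)
(k + 398)/(-252 + 158) = (48 + 398)/(-252 + 158) = 446/(-94) = 446*(-1/94) = -223/47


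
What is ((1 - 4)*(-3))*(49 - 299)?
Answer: -2250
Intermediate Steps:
((1 - 4)*(-3))*(49 - 299) = -3*(-3)*(-250) = 9*(-250) = -2250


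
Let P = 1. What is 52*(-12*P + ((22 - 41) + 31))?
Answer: 0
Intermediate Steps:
52*(-12*P + ((22 - 41) + 31)) = 52*(-12*1 + ((22 - 41) + 31)) = 52*(-12 + (-19 + 31)) = 52*(-12 + 12) = 52*0 = 0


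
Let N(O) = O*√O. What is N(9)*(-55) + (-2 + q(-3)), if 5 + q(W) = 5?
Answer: -1487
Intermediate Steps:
N(O) = O^(3/2)
q(W) = 0 (q(W) = -5 + 5 = 0)
N(9)*(-55) + (-2 + q(-3)) = 9^(3/2)*(-55) + (-2 + 0) = 27*(-55) - 2 = -1485 - 2 = -1487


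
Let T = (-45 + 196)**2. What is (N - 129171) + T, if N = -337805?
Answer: -444175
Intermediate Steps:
T = 22801 (T = 151**2 = 22801)
(N - 129171) + T = (-337805 - 129171) + 22801 = -466976 + 22801 = -444175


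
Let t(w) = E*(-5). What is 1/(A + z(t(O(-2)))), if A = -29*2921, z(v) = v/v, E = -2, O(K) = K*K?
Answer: -1/84708 ≈ -1.1805e-5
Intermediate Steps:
O(K) = K**2
t(w) = 10 (t(w) = -2*(-5) = 10)
z(v) = 1
A = -84709
1/(A + z(t(O(-2)))) = 1/(-84709 + 1) = 1/(-84708) = -1/84708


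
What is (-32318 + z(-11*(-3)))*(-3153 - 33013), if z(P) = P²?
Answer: 1129428014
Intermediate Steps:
(-32318 + z(-11*(-3)))*(-3153 - 33013) = (-32318 + (-11*(-3))²)*(-3153 - 33013) = (-32318 + 33²)*(-36166) = (-32318 + 1089)*(-36166) = -31229*(-36166) = 1129428014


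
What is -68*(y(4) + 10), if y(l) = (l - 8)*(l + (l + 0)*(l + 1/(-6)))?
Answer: 13736/3 ≈ 4578.7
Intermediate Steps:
y(l) = (-8 + l)*(l + l*(-1/6 + l)) (y(l) = (-8 + l)*(l + l*(l - 1/6)) = (-8 + l)*(l + l*(-1/6 + l)))
-68*(y(4) + 10) = -68*((1/6)*4*(-40 - 43*4 + 6*4**2) + 10) = -68*((1/6)*4*(-40 - 172 + 6*16) + 10) = -68*((1/6)*4*(-40 - 172 + 96) + 10) = -68*((1/6)*4*(-116) + 10) = -68*(-232/3 + 10) = -68*(-202/3) = 13736/3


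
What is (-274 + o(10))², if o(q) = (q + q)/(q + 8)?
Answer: 6031936/81 ≈ 74468.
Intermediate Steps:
o(q) = 2*q/(8 + q) (o(q) = (2*q)/(8 + q) = 2*q/(8 + q))
(-274 + o(10))² = (-274 + 2*10/(8 + 10))² = (-274 + 2*10/18)² = (-274 + 2*10*(1/18))² = (-274 + 10/9)² = (-2456/9)² = 6031936/81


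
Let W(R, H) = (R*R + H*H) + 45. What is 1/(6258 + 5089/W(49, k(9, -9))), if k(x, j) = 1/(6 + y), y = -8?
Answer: 9785/61254886 ≈ 0.00015974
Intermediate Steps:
k(x, j) = -½ (k(x, j) = 1/(6 - 8) = 1/(-2) = -½)
W(R, H) = 45 + H² + R² (W(R, H) = (R² + H²) + 45 = (H² + R²) + 45 = 45 + H² + R²)
1/(6258 + 5089/W(49, k(9, -9))) = 1/(6258 + 5089/(45 + (-½)² + 49²)) = 1/(6258 + 5089/(45 + ¼ + 2401)) = 1/(6258 + 5089/(9785/4)) = 1/(6258 + 5089*(4/9785)) = 1/(6258 + 20356/9785) = 1/(61254886/9785) = 9785/61254886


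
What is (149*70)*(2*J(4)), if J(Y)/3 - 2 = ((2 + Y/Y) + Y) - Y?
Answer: 312900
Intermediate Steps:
J(Y) = 15 (J(Y) = 6 + 3*(((2 + Y/Y) + Y) - Y) = 6 + 3*(((2 + 1) + Y) - Y) = 6 + 3*((3 + Y) - Y) = 6 + 3*3 = 6 + 9 = 15)
(149*70)*(2*J(4)) = (149*70)*(2*15) = 10430*30 = 312900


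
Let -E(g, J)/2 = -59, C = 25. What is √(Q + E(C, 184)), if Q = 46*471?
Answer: 2*√5446 ≈ 147.59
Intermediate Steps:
E(g, J) = 118 (E(g, J) = -2*(-59) = 118)
Q = 21666
√(Q + E(C, 184)) = √(21666 + 118) = √21784 = 2*√5446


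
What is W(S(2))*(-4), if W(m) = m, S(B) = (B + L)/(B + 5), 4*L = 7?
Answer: -15/7 ≈ -2.1429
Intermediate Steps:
L = 7/4 (L = (1/4)*7 = 7/4 ≈ 1.7500)
S(B) = (7/4 + B)/(5 + B) (S(B) = (B + 7/4)/(B + 5) = (7/4 + B)/(5 + B))
W(S(2))*(-4) = ((7/4 + 2)/(5 + 2))*(-4) = ((15/4)/7)*(-4) = ((1/7)*(15/4))*(-4) = (15/28)*(-4) = -15/7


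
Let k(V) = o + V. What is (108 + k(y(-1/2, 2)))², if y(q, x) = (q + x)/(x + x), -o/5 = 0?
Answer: 751689/64 ≈ 11745.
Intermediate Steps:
o = 0 (o = -5*0 = 0)
y(q, x) = (q + x)/(2*x) (y(q, x) = (q + x)/((2*x)) = (q + x)*(1/(2*x)) = (q + x)/(2*x))
k(V) = V (k(V) = 0 + V = V)
(108 + k(y(-1/2, 2)))² = (108 + (½)*(-1/2 + 2)/2)² = (108 + (½)*(½)*(-1*½ + 2))² = (108 + (½)*(½)*(-½ + 2))² = (108 + (½)*(½)*(3/2))² = (108 + 3/8)² = (867/8)² = 751689/64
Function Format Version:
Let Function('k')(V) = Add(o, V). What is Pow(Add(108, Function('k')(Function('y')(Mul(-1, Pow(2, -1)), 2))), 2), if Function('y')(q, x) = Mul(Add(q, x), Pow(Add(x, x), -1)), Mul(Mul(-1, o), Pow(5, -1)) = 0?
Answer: Rational(751689, 64) ≈ 11745.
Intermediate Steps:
o = 0 (o = Mul(-5, 0) = 0)
Function('y')(q, x) = Mul(Rational(1, 2), Pow(x, -1), Add(q, x)) (Function('y')(q, x) = Mul(Add(q, x), Pow(Mul(2, x), -1)) = Mul(Add(q, x), Mul(Rational(1, 2), Pow(x, -1))) = Mul(Rational(1, 2), Pow(x, -1), Add(q, x)))
Function('k')(V) = V (Function('k')(V) = Add(0, V) = V)
Pow(Add(108, Function('k')(Function('y')(Mul(-1, Pow(2, -1)), 2))), 2) = Pow(Add(108, Mul(Rational(1, 2), Pow(2, -1), Add(Mul(-1, Pow(2, -1)), 2))), 2) = Pow(Add(108, Mul(Rational(1, 2), Rational(1, 2), Add(Mul(-1, Rational(1, 2)), 2))), 2) = Pow(Add(108, Mul(Rational(1, 2), Rational(1, 2), Add(Rational(-1, 2), 2))), 2) = Pow(Add(108, Mul(Rational(1, 2), Rational(1, 2), Rational(3, 2))), 2) = Pow(Add(108, Rational(3, 8)), 2) = Pow(Rational(867, 8), 2) = Rational(751689, 64)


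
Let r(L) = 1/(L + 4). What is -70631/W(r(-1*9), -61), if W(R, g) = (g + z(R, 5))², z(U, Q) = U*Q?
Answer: -70631/3844 ≈ -18.374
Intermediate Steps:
z(U, Q) = Q*U
r(L) = 1/(4 + L)
W(R, g) = (g + 5*R)²
-70631/W(r(-1*9), -61) = -70631/(-61 + 5/(4 - 1*9))² = -70631/(-61 + 5/(4 - 9))² = -70631/(-61 + 5/(-5))² = -70631/(-61 + 5*(-⅕))² = -70631/(-61 - 1)² = -70631/((-62)²) = -70631/3844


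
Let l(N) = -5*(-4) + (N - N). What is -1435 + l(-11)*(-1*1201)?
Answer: -25455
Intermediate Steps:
l(N) = 20 (l(N) = 20 + 0 = 20)
-1435 + l(-11)*(-1*1201) = -1435 + 20*(-1*1201) = -1435 + 20*(-1201) = -1435 - 24020 = -25455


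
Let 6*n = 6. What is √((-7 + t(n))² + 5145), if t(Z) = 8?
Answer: √5146 ≈ 71.736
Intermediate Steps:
n = 1 (n = (⅙)*6 = 1)
√((-7 + t(n))² + 5145) = √((-7 + 8)² + 5145) = √(1² + 5145) = √(1 + 5145) = √5146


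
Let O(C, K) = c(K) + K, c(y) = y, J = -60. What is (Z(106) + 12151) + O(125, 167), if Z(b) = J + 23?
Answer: 12448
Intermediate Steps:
O(C, K) = 2*K (O(C, K) = K + K = 2*K)
Z(b) = -37 (Z(b) = -60 + 23 = -37)
(Z(106) + 12151) + O(125, 167) = (-37 + 12151) + 2*167 = 12114 + 334 = 12448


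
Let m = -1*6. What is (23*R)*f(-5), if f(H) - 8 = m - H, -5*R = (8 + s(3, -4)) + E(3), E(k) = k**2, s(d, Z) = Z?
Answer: -2093/5 ≈ -418.60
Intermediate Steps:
m = -6
R = -13/5 (R = -((8 - 4) + 3**2)/5 = -(4 + 9)/5 = -1/5*13 = -13/5 ≈ -2.6000)
f(H) = 2 - H (f(H) = 8 + (-6 - H) = 2 - H)
(23*R)*f(-5) = (23*(-13/5))*(2 - 1*(-5)) = -299*(2 + 5)/5 = -299/5*7 = -2093/5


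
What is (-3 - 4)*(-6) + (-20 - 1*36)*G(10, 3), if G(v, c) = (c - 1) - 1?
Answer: -14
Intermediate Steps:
G(v, c) = -2 + c (G(v, c) = (-1 + c) - 1 = -2 + c)
(-3 - 4)*(-6) + (-20 - 1*36)*G(10, 3) = (-3 - 4)*(-6) + (-20 - 1*36)*(-2 + 3) = -7*(-6) + (-20 - 36)*1 = 42 - 56*1 = 42 - 56 = -14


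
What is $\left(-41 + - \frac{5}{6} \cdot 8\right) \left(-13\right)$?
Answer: $\frac{1859}{3} \approx 619.67$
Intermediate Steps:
$\left(-41 + - \frac{5}{6} \cdot 8\right) \left(-13\right) = \left(-41 + \left(-5\right) \frac{1}{6} \cdot 8\right) \left(-13\right) = \left(-41 - \frac{20}{3}\right) \left(-13\right) = \left(- \frac{143}{3}\right) \left(-13\right) = \frac{1859}{3}$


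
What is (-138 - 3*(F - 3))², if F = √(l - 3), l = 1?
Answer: 16623 + 774*I*√2 ≈ 16623.0 + 1094.6*I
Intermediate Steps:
F = I*√2 (F = √(1 - 3) = √(-2) = I*√2 ≈ 1.4142*I)
(-138 - 3*(F - 3))² = (-138 - 3*(I*√2 - 3))² = (-138 - 3*(-3 + I*√2))² = (-138 + (9 - 3*I*√2))² = (-129 - 3*I*√2)²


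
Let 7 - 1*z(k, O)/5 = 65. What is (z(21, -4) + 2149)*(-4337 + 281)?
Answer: -7540104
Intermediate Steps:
z(k, O) = -290 (z(k, O) = 35 - 5*65 = 35 - 325 = -290)
(z(21, -4) + 2149)*(-4337 + 281) = (-290 + 2149)*(-4337 + 281) = 1859*(-4056) = -7540104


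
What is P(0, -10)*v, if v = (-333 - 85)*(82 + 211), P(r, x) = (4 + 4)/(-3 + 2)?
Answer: 979792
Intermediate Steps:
P(r, x) = -8 (P(r, x) = 8/(-1) = 8*(-1) = -8)
v = -122474 (v = -418*293 = -122474)
P(0, -10)*v = -8*(-122474) = 979792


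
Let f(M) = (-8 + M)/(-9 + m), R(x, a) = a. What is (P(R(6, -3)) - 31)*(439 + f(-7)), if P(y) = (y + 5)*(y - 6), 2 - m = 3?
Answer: -43169/2 ≈ -21585.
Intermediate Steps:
m = -1 (m = 2 - 1*3 = 2 - 3 = -1)
P(y) = (-6 + y)*(5 + y) (P(y) = (5 + y)*(-6 + y) = (-6 + y)*(5 + y))
f(M) = 4/5 - M/10 (f(M) = (-8 + M)/(-9 - 1) = (-8 + M)/(-10) = (-8 + M)*(-1/10) = 4/5 - M/10)
(P(R(6, -3)) - 31)*(439 + f(-7)) = ((-30 + (-3)**2 - 1*(-3)) - 31)*(439 + (4/5 - 1/10*(-7))) = ((-30 + 9 + 3) - 31)*(439 + (4/5 + 7/10)) = (-18 - 31)*(439 + 3/2) = -49*881/2 = -43169/2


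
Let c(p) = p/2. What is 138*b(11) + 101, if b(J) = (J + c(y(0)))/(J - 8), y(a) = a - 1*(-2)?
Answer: 653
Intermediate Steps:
y(a) = 2 + a (y(a) = a + 2 = 2 + a)
c(p) = p/2 (c(p) = p*(½) = p/2)
b(J) = (1 + J)/(-8 + J) (b(J) = (J + (2 + 0)/2)/(J - 8) = (J + (½)*2)/(-8 + J) = (J + 1)/(-8 + J) = (1 + J)/(-8 + J))
138*b(11) + 101 = 138*((1 + 11)/(-8 + 11)) + 101 = 138*(12/3) + 101 = 138*((⅓)*12) + 101 = 138*4 + 101 = 552 + 101 = 653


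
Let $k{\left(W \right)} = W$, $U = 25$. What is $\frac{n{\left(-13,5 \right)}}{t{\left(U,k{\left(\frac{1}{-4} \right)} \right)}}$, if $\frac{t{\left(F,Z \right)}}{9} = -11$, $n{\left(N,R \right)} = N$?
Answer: $\frac{13}{99} \approx 0.13131$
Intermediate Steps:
$t{\left(F,Z \right)} = -99$ ($t{\left(F,Z \right)} = 9 \left(-11\right) = -99$)
$\frac{n{\left(-13,5 \right)}}{t{\left(U,k{\left(\frac{1}{-4} \right)} \right)}} = - \frac{13}{-99} = \left(-13\right) \left(- \frac{1}{99}\right) = \frac{13}{99}$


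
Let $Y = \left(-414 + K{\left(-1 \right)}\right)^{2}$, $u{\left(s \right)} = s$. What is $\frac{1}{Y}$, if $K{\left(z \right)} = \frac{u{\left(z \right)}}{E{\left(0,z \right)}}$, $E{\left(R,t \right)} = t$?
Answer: $\frac{1}{170569} \approx 5.8627 \cdot 10^{-6}$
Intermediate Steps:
$K{\left(z \right)} = 1$ ($K{\left(z \right)} = \frac{z}{z} = 1$)
$Y = 170569$ ($Y = \left(-414 + 1\right)^{2} = \left(-413\right)^{2} = 170569$)
$\frac{1}{Y} = \frac{1}{170569}$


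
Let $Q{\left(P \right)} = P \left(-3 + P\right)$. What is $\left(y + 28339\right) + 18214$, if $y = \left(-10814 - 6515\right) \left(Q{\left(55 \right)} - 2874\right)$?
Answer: $289159$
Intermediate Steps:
$y = 242606$ ($y = \left(-10814 - 6515\right) \left(55 \left(-3 + 55\right) - 2874\right) = - 17329 \left(55 \cdot 52 - 2874\right) = - 17329 \left(2860 - 2874\right) = \left(-17329\right) \left(-14\right) = 242606$)
$\left(y + 28339\right) + 18214 = \left(242606 + 28339\right) + 18214 = 270945 + 18214 = 289159$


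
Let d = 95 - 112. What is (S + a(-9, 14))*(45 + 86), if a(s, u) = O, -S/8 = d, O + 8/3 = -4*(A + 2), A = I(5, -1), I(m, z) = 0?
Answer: 49256/3 ≈ 16419.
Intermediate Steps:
A = 0
d = -17
O = -32/3 (O = -8/3 - 4*(0 + 2) = -8/3 - 4*2 = -8/3 - 8 = -32/3 ≈ -10.667)
S = 136 (S = -8*(-17) = 136)
a(s, u) = -32/3
(S + a(-9, 14))*(45 + 86) = (136 - 32/3)*(45 + 86) = (376/3)*131 = 49256/3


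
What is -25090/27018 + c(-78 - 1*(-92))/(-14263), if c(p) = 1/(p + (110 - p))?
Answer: -19682240359/21194675370 ≈ -0.92864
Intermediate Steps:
c(p) = 1/110
-25090/27018 + c(-78 - 1*(-92))/(-14263) = -25090/27018 + (1/110)/(-14263) = -25090*1/27018 + (1/110)*(-1/14263) = -12545/13509 - 1/1568930 = -19682240359/21194675370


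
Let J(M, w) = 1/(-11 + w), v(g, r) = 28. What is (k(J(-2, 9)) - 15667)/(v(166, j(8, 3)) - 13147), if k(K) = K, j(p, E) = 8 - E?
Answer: 10445/8746 ≈ 1.1943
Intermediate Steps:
(k(J(-2, 9)) - 15667)/(v(166, j(8, 3)) - 13147) = (1/(-11 + 9) - 15667)/(28 - 13147) = (1/(-2) - 15667)/(-13119) = (-½ - 15667)*(-1/13119) = -31335/2*(-1/13119) = 10445/8746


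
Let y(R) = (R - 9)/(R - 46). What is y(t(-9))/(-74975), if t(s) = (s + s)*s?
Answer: -153/8697100 ≈ -1.7592e-5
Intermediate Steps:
t(s) = 2*s² (t(s) = (2*s)*s = 2*s²)
y(R) = (-9 + R)/(-46 + R)
y(t(-9))/(-74975) = ((-9 + 2*(-9)²)/(-46 + 2*(-9)²))/(-74975) = ((-9 + 2*81)/(-46 + 2*81))*(-1/74975) = ((-9 + 162)/(-46 + 162))*(-1/74975) = (153/116)*(-1/74975) = -153/8697100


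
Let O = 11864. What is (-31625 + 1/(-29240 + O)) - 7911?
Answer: -686977537/17376 ≈ -39536.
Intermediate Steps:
(-31625 + 1/(-29240 + O)) - 7911 = (-31625 + 1/(-29240 + 11864)) - 7911 = (-31625 + 1/(-17376)) - 7911 = (-31625 - 1/17376) - 7911 = -549516001/17376 - 7911 = -686977537/17376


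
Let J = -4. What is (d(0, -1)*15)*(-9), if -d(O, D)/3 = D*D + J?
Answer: -1215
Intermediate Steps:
d(O, D) = 12 - 3*D² (d(O, D) = -3*(D*D - 4) = -3*(D² - 4) = -3*(-4 + D²) = 12 - 3*D²)
(d(0, -1)*15)*(-9) = ((12 - 3*(-1)²)*15)*(-9) = ((12 - 3*1)*15)*(-9) = ((12 - 3)*15)*(-9) = (9*15)*(-9) = 135*(-9) = -1215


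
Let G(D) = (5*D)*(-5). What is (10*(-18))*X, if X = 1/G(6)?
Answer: 6/5 ≈ 1.2000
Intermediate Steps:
G(D) = -25*D
X = -1/150 (X = 1/(-25*6) = 1/(-150) = -1/150 ≈ -0.0066667)
(10*(-18))*X = (10*(-18))*(-1/150) = -180*(-1/150) = 6/5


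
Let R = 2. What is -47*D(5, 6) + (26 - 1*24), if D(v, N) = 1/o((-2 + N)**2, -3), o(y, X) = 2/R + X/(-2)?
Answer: -84/5 ≈ -16.800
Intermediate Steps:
o(y, X) = 1 - X/2 (o(y, X) = 2/2 + X/(-2) = 2*(1/2) + X*(-1/2) = 1 - X/2)
D(v, N) = 2/5 (D(v, N) = 1/(1 - 1/2*(-3)) = 1/(1 + 3/2) = 1/(5/2) = 2/5)
-47*D(5, 6) + (26 - 1*24) = -47*2/5 + (26 - 1*24) = -94/5 + (26 - 24) = -94/5 + 2 = -84/5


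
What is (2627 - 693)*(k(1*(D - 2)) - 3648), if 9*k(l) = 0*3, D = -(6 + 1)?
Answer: -7055232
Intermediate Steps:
D = -7 (D = -1*7 = -7)
k(l) = 0 (k(l) = (0*3)/9 = (⅑)*0 = 0)
(2627 - 693)*(k(1*(D - 2)) - 3648) = (2627 - 693)*(0 - 3648) = 1934*(-3648) = -7055232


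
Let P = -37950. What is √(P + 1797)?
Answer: 3*I*√4017 ≈ 190.14*I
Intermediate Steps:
√(P + 1797) = √(-37950 + 1797) = √(-36153) = 3*I*√4017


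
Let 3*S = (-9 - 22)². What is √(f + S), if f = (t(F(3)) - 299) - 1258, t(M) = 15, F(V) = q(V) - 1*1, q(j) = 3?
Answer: I*√10995/3 ≈ 34.952*I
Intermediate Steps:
S = 961/3 (S = (-9 - 22)²/3 = (⅓)*(-31)² = (⅓)*961 = 961/3 ≈ 320.33)
F(V) = 2 (F(V) = 3 - 1*1 = 3 - 1 = 2)
f = -1542 (f = (15 - 299) - 1258 = -284 - 1258 = -1542)
√(f + S) = √(-1542 + 961/3) = √(-3665/3) = I*√10995/3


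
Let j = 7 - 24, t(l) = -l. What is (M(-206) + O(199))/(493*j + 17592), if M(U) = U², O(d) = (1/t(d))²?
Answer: 1680508037/364764811 ≈ 4.6071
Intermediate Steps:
j = -17
O(d) = d⁻² (O(d) = (1/(-d))² = (-1/d)² = d⁻²)
(M(-206) + O(199))/(493*j + 17592) = ((-206)² + 199⁻²)/(493*(-17) + 17592) = (42436 + 1/39601)/(-8381 + 17592) = (1680508037/39601)/9211 = (1680508037/39601)*(1/9211) = 1680508037/364764811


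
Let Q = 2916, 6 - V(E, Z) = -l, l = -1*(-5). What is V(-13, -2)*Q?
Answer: 32076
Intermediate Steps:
l = 5
V(E, Z) = 11 (V(E, Z) = 6 - (-1)*5 = 6 - 1*(-5) = 6 + 5 = 11)
V(-13, -2)*Q = 11*2916 = 32076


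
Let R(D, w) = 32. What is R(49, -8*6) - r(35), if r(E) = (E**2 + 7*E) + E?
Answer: -1473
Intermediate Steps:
r(E) = E**2 + 8*E
R(49, -8*6) - r(35) = 32 - 35*(8 + 35) = 32 - 35*43 = 32 - 1*1505 = 32 - 1505 = -1473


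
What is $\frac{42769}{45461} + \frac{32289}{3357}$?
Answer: $\frac{537155254}{50870859} \approx 10.559$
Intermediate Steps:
$\frac{42769}{45461} + \frac{32289}{3357} = 42769 \cdot \frac{1}{45461} + 32289 \cdot \frac{1}{3357} = \frac{42769}{45461} + \frac{10763}{1119} = \frac{537155254}{50870859}$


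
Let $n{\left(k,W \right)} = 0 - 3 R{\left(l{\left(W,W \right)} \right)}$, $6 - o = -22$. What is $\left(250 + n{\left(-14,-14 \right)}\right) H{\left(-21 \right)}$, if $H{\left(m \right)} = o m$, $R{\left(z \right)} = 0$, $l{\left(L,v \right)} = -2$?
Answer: $-147000$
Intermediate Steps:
$o = 28$ ($o = 6 - -22 = 6 + 22 = 28$)
$H{\left(m \right)} = 28 m$
$n{\left(k,W \right)} = 0$ ($n{\left(k,W \right)} = 0 - 0 = 0 + 0 = 0$)
$\left(250 + n{\left(-14,-14 \right)}\right) H{\left(-21 \right)} = \left(250 + 0\right) 28 \left(-21\right) = 250 \left(-588\right) = -147000$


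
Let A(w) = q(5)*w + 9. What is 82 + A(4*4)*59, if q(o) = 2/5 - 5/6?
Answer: 3059/15 ≈ 203.93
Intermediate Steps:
q(o) = -13/30 (q(o) = 2*(1/5) - 5*1/6 = 2/5 - 5/6 = -13/30)
A(w) = 9 - 13*w/30 (A(w) = -13*w/30 + 9 = 9 - 13*w/30)
82 + A(4*4)*59 = 82 + (9 - 26*4/15)*59 = 82 + (9 - 13/30*16)*59 = 82 + (9 - 104/15)*59 = 82 + (31/15)*59 = 82 + 1829/15 = 3059/15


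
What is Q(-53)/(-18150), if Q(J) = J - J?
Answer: 0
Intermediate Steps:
Q(J) = 0
Q(-53)/(-18150) = 0/(-18150) = 0*(-1/18150) = 0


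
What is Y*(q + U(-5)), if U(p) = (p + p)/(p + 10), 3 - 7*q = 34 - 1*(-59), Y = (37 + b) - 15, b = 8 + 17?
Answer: -4888/7 ≈ -698.29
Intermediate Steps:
b = 25
Y = 47 (Y = (37 + 25) - 15 = 62 - 15 = 47)
q = -90/7 (q = 3/7 - (34 - 1*(-59))/7 = 3/7 - (34 + 59)/7 = 3/7 - 1/7*93 = 3/7 - 93/7 = -90/7 ≈ -12.857)
U(p) = 2*p/(10 + p) (U(p) = (2*p)/(10 + p) = 2*p/(10 + p))
Y*(q + U(-5)) = 47*(-90/7 + 2*(-5)/(10 - 5)) = 47*(-90/7 + 2*(-5)/5) = 47*(-90/7 + 2*(-5)*(1/5)) = 47*(-90/7 - 2) = 47*(-104/7) = -4888/7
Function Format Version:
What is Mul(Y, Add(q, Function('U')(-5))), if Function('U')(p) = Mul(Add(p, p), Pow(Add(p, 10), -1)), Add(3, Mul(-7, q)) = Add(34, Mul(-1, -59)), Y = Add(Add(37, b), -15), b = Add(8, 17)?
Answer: Rational(-4888, 7) ≈ -698.29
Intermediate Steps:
b = 25
Y = 47 (Y = Add(Add(37, 25), -15) = Add(62, -15) = 47)
q = Rational(-90, 7) (q = Add(Rational(3, 7), Mul(Rational(-1, 7), Add(34, Mul(-1, -59)))) = Add(Rational(3, 7), Mul(Rational(-1, 7), Add(34, 59))) = Add(Rational(3, 7), Mul(Rational(-1, 7), 93)) = Add(Rational(3, 7), Rational(-93, 7)) = Rational(-90, 7) ≈ -12.857)
Function('U')(p) = Mul(2, p, Pow(Add(10, p), -1)) (Function('U')(p) = Mul(Mul(2, p), Pow(Add(10, p), -1)) = Mul(2, p, Pow(Add(10, p), -1)))
Mul(Y, Add(q, Function('U')(-5))) = Mul(47, Add(Rational(-90, 7), Mul(2, -5, Pow(Add(10, -5), -1)))) = Mul(47, Add(Rational(-90, 7), Mul(2, -5, Pow(5, -1)))) = Mul(47, Add(Rational(-90, 7), Mul(2, -5, Rational(1, 5)))) = Mul(47, Add(Rational(-90, 7), -2)) = Mul(47, Rational(-104, 7)) = Rational(-4888, 7)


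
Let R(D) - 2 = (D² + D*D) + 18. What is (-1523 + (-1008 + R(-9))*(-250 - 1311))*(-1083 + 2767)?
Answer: 2168761292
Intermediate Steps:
R(D) = 20 + 2*D² (R(D) = 2 + ((D² + D*D) + 18) = 2 + ((D² + D²) + 18) = 2 + (2*D² + 18) = 2 + (18 + 2*D²) = 20 + 2*D²)
(-1523 + (-1008 + R(-9))*(-250 - 1311))*(-1083 + 2767) = (-1523 + (-1008 + (20 + 2*(-9)²))*(-250 - 1311))*(-1083 + 2767) = (-1523 + (-1008 + (20 + 2*81))*(-1561))*1684 = (-1523 + (-1008 + (20 + 162))*(-1561))*1684 = (-1523 + (-1008 + 182)*(-1561))*1684 = (-1523 - 826*(-1561))*1684 = (-1523 + 1289386)*1684 = 1287863*1684 = 2168761292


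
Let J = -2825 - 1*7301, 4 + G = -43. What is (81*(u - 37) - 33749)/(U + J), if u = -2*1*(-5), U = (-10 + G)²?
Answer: 35936/6877 ≈ 5.2255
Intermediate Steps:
G = -47 (G = -4 - 43 = -47)
U = 3249 (U = (-10 - 47)² = (-57)² = 3249)
u = 10 (u = -2*(-5) = 10)
J = -10126 (J = -2825 - 7301 = -10126)
(81*(u - 37) - 33749)/(U + J) = (81*(10 - 37) - 33749)/(3249 - 10126) = (81*(-27) - 33749)/(-6877) = (-2187 - 33749)*(-1/6877) = -35936*(-1/6877) = 35936/6877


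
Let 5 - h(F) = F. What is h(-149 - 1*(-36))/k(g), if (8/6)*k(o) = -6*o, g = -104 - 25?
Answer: 236/1161 ≈ 0.20327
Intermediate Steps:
h(F) = 5 - F
g = -129
k(o) = -9*o/2 (k(o) = 3*(-6*o)/4 = -9*o/2)
h(-149 - 1*(-36))/k(g) = (5 - (-149 - 1*(-36)))/((-9/2*(-129))) = (5 - (-149 + 36))/(1161/2) = (5 - 1*(-113))*(2/1161) = (5 + 113)*(2/1161) = 118*(2/1161) = 236/1161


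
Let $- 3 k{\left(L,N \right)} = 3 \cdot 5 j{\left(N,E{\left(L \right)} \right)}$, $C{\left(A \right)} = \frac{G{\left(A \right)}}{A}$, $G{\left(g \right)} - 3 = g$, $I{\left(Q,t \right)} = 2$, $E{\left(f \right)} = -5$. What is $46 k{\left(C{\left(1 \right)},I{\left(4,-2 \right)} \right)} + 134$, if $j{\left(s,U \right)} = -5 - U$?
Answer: $134$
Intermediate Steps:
$G{\left(g \right)} = 3 + g$
$C{\left(A \right)} = \frac{3 + A}{A}$
$k{\left(L,N \right)} = 0$ ($k{\left(L,N \right)} = - \frac{3 \cdot 5 \left(-5 - -5\right)}{3} = - \frac{15 \left(-5 + 5\right)}{3} = - \frac{15 \cdot 0}{3} = \left(- \frac{1}{3}\right) 0 = 0$)
$46 k{\left(C{\left(1 \right)},I{\left(4,-2 \right)} \right)} + 134 = 46 \cdot 0 + 134 = 0 + 134 = 134$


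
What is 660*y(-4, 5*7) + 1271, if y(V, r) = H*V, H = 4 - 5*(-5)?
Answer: -75289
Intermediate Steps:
H = 29 (H = 4 + 25 = 29)
y(V, r) = 29*V
660*y(-4, 5*7) + 1271 = 660*(29*(-4)) + 1271 = 660*(-116) + 1271 = -76560 + 1271 = -75289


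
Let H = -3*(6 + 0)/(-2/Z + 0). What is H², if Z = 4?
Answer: 1296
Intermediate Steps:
H = 36 (H = -3*(6 + 0)/(-2/4 + 0) = -18/(-2*¼ + 0) = -18/(-½ + 0) = -18/(-½) = -18*(-2) = -3*(-12) = 36)
H² = 36² = 1296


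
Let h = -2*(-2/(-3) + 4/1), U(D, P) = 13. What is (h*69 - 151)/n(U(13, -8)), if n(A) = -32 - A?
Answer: 53/3 ≈ 17.667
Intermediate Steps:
h = -28/3 (h = -2*(-2*(-⅓) + 4*1) = -2*(⅔ + 4) = -2*14/3 = -28/3 ≈ -9.3333)
(h*69 - 151)/n(U(13, -8)) = (-28/3*69 - 151)/(-32 - 1*13) = (-644 - 151)/(-32 - 13) = -795/(-45) = -795*(-1/45) = 53/3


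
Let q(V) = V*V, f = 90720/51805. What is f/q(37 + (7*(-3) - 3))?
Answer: 18144/1751009 ≈ 0.010362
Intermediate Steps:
f = 18144/10361 (f = 90720*(1/51805) = 18144/10361 ≈ 1.7512)
q(V) = V²
f/q(37 + (7*(-3) - 3)) = 18144/(10361*((37 + (7*(-3) - 3))²)) = 18144/(10361*((37 + (-21 - 3))²)) = 18144/(10361*((37 - 24)²)) = 18144/(10361*(13²)) = (18144/10361)/169 = (18144/10361)*(1/169) = 18144/1751009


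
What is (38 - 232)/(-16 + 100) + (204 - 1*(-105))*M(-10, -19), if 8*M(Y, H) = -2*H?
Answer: 123097/84 ≈ 1465.4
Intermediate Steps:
M(Y, H) = -H/4 (M(Y, H) = (-2*H)/8 = -H/4)
(38 - 232)/(-16 + 100) + (204 - 1*(-105))*M(-10, -19) = (38 - 232)/(-16 + 100) + (204 - 1*(-105))*(-¼*(-19)) = -194/84 + (204 + 105)*(19/4) = -194*1/84 + 309*(19/4) = -97/42 + 5871/4 = 123097/84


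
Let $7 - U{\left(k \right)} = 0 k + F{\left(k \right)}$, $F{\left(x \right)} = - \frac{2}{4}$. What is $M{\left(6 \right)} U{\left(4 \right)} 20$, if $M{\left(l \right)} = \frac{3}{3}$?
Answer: $150$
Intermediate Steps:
$F{\left(x \right)} = - \frac{1}{2}$ ($F{\left(x \right)} = \left(-2\right) \frac{1}{4} = - \frac{1}{2}$)
$U{\left(k \right)} = \frac{15}{2}$ ($U{\left(k \right)} = 7 - \left(0 k - \frac{1}{2}\right) = 7 - \left(0 - \frac{1}{2}\right) = 7 - - \frac{1}{2} = 7 + \frac{1}{2} = \frac{15}{2}$)
$M{\left(l \right)} = 1$ ($M{\left(l \right)} = 3 \cdot \frac{1}{3} = 1$)
$M{\left(6 \right)} U{\left(4 \right)} 20 = 1 \cdot \frac{15}{2} \cdot 20 = \frac{15}{2} \cdot 20 = 150$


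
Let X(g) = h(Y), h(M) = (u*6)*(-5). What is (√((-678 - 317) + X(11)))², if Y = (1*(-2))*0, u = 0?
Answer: -995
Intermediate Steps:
Y = 0 (Y = -2*0 = 0)
h(M) = 0 (h(M) = (0*6)*(-5) = 0*(-5) = 0)
X(g) = 0
(√((-678 - 317) + X(11)))² = (√((-678 - 317) + 0))² = (√(-995 + 0))² = (√(-995))² = (I*√995)² = -995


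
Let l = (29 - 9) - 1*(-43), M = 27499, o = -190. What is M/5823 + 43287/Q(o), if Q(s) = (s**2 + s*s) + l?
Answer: 2239220438/420787449 ≈ 5.3215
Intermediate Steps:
l = 63 (l = 20 + 43 = 63)
Q(s) = 63 + 2*s**2 (Q(s) = (s**2 + s*s) + 63 = (s**2 + s**2) + 63 = 2*s**2 + 63 = 63 + 2*s**2)
M/5823 + 43287/Q(o) = 27499/5823 + 43287/(63 + 2*(-190)**2) = 27499*(1/5823) + 43287/(63 + 2*36100) = 27499/5823 + 43287/(63 + 72200) = 27499/5823 + 43287/72263 = 2239220438/420787449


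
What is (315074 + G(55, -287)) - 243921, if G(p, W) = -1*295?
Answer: 70858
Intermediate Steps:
G(p, W) = -295
(315074 + G(55, -287)) - 243921 = (315074 - 295) - 243921 = 314779 - 243921 = 70858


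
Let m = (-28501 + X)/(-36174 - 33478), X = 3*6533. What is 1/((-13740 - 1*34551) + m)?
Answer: -34826/1681777915 ≈ -2.0708e-5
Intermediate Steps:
X = 19599
m = 4451/34826 (m = (-28501 + 19599)/(-36174 - 33478) = -8902/(-69652) = -8902*(-1/69652) = 4451/34826 ≈ 0.12781)
1/((-13740 - 1*34551) + m) = 1/((-13740 - 1*34551) + 4451/34826) = 1/((-13740 - 34551) + 4451/34826) = 1/(-48291 + 4451/34826) = 1/(-1681777915/34826) = -34826/1681777915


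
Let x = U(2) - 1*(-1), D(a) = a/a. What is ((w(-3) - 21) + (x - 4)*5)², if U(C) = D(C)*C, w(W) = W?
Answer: 841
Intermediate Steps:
D(a) = 1
U(C) = C (U(C) = 1*C = C)
x = 3 (x = 2 - 1*(-1) = 2 + 1 = 3)
((w(-3) - 21) + (x - 4)*5)² = ((-3 - 21) + (3 - 4)*5)² = (-24 - 1*5)² = (-24 - 5)² = (-29)² = 841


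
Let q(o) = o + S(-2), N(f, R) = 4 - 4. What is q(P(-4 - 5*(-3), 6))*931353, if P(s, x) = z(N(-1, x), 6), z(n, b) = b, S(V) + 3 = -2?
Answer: 931353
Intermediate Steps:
S(V) = -5 (S(V) = -3 - 2 = -5)
N(f, R) = 0
P(s, x) = 6
q(o) = -5 + o (q(o) = o - 5 = -5 + o)
q(P(-4 - 5*(-3), 6))*931353 = (-5 + 6)*931353 = 1*931353 = 931353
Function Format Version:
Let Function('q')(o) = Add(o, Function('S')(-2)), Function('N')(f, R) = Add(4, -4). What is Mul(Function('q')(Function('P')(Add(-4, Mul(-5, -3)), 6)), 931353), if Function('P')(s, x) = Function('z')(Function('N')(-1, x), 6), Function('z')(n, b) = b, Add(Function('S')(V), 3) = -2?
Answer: 931353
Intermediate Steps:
Function('S')(V) = -5 (Function('S')(V) = Add(-3, -2) = -5)
Function('N')(f, R) = 0
Function('P')(s, x) = 6
Function('q')(o) = Add(-5, o) (Function('q')(o) = Add(o, -5) = Add(-5, o))
Mul(Function('q')(Function('P')(Add(-4, Mul(-5, -3)), 6)), 931353) = Mul(Add(-5, 6), 931353) = Mul(1, 931353) = 931353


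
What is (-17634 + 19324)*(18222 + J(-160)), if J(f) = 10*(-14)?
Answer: 30558580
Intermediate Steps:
J(f) = -140
(-17634 + 19324)*(18222 + J(-160)) = (-17634 + 19324)*(18222 - 140) = 1690*18082 = 30558580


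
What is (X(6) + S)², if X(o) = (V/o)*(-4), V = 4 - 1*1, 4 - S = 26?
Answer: 576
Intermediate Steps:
S = -22 (S = 4 - 1*26 = 4 - 26 = -22)
V = 3 (V = 4 - 1 = 3)
X(o) = -12/o (X(o) = (3/o)*(-4) = -12/o)
(X(6) + S)² = (-12/6 - 22)² = (-12*⅙ - 22)² = (-2 - 22)² = (-24)² = 576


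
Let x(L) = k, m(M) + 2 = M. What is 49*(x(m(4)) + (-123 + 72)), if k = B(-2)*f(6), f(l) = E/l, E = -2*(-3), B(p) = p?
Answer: -2597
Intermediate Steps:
m(M) = -2 + M
E = 6
f(l) = 6/l
k = -2 (k = -12/6 = -2*1 = -2)
x(L) = -2
49*(x(m(4)) + (-123 + 72)) = 49*(-2 + (-123 + 72)) = 49*(-2 - 51) = 49*(-53) = -2597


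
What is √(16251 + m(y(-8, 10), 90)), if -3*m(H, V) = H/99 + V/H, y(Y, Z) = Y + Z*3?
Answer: 2*√39815490/99 ≈ 127.47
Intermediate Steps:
y(Y, Z) = Y + 3*Z
m(H, V) = -H/297 - V/(3*H) (m(H, V) = -(H/99 + V/H)/3 = -H/297 - V/(3*H))
√(16251 + m(y(-8, 10), 90)) = √(16251 + (-(-8 + 3*10)/297 - ⅓*90/(-8 + 3*10))) = √(16251 + (-(-8 + 30)/297 - ⅓*90/(-8 + 30))) = √(16251 + (-1/297*22 - ⅓*90/22)) = √(16251 + (-2/27 - ⅓*90*1/22)) = √(16251 + (-2/27 - 15/11)) = √(16251 - 427/297) = √(4826120/297) = 2*√39815490/99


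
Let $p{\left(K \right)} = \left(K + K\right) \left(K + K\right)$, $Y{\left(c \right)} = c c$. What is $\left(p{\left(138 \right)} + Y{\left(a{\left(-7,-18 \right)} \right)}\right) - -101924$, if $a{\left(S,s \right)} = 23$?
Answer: $178629$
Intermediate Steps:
$Y{\left(c \right)} = c^{2}$
$p{\left(K \right)} = 4 K^{2}$ ($p{\left(K \right)} = 2 K 2 K = 4 K^{2}$)
$\left(p{\left(138 \right)} + Y{\left(a{\left(-7,-18 \right)} \right)}\right) - -101924 = \left(4 \cdot 138^{2} + 23^{2}\right) - -101924 = \left(4 \cdot 19044 + 529\right) + 101924 = \left(76176 + 529\right) + 101924 = 76705 + 101924 = 178629$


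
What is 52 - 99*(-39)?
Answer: 3913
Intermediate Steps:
52 - 99*(-39) = 52 + 3861 = 3913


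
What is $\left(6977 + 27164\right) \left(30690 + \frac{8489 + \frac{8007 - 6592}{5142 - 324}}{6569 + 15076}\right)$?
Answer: $\frac{109270533103174697}{104285610} \approx 1.0478 \cdot 10^{9}$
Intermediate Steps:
$\left(6977 + 27164\right) \left(30690 + \frac{8489 + \frac{8007 - 6592}{5142 - 324}}{6569 + 15076}\right) = 34141 \left(30690 + \frac{8489 + \frac{1415}{4818}}{21645}\right) = 34141 \left(30690 + \left(8489 + 1415 \cdot \frac{1}{4818}\right) \frac{1}{21645}\right) = 34141 \left(30690 + \left(8489 + \frac{1415}{4818}\right) \frac{1}{21645}\right) = 34141 \left(30690 + \frac{40901417}{4818} \cdot \frac{1}{21645}\right) = 34141 \left(30690 + \frac{40901417}{104285610}\right) = 34141 \cdot \frac{3200566272317}{104285610} = \frac{109270533103174697}{104285610}$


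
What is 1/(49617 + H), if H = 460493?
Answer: 1/510110 ≈ 1.9604e-6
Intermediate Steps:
1/(49617 + H) = 1/(49617 + 460493) = 1/510110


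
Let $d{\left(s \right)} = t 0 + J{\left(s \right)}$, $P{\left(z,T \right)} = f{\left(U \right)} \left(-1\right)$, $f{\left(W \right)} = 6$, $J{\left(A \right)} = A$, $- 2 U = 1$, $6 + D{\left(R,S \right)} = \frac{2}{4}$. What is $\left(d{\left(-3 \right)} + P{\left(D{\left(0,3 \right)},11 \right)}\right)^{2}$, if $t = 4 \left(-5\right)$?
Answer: $81$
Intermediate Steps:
$D{\left(R,S \right)} = - \frac{11}{2}$ ($D{\left(R,S \right)} = -6 + \frac{2}{4} = -6 + 2 \cdot \frac{1}{4} = -6 + \frac{1}{2} = - \frac{11}{2}$)
$U = - \frac{1}{2}$ ($U = \left(- \frac{1}{2}\right) 1 = - \frac{1}{2} \approx -0.5$)
$t = -20$
$P{\left(z,T \right)} = -6$ ($P{\left(z,T \right)} = 6 \left(-1\right) = -6$)
$d{\left(s \right)} = s$ ($d{\left(s \right)} = \left(-20\right) 0 + s = 0 + s = s$)
$\left(d{\left(-3 \right)} + P{\left(D{\left(0,3 \right)},11 \right)}\right)^{2} = \left(-3 - 6\right)^{2} = \left(-9\right)^{2} = 81$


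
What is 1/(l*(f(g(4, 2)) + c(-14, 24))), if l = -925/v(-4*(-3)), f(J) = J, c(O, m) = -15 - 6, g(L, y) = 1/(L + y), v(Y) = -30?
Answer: -36/23125 ≈ -0.0015568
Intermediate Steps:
c(O, m) = -21
l = 185/6 (l = -925/(-30) = -925*(-1/30) = 185/6 ≈ 30.833)
1/(l*(f(g(4, 2)) + c(-14, 24))) = 1/(185*(1/(4 + 2) - 21)/6) = 1/(185*(1/6 - 21)/6) = 1/((185/6)*(-125/6)) = 1/(-23125/36) = -36/23125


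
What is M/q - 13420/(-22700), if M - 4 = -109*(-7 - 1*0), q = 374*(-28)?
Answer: 6156167/11885720 ≈ 0.51795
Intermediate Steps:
q = -10472
M = 767 (M = 4 - 109*(-7 - 1*0) = 4 - 109*(-7 + 0) = 4 - 109*(-7) = 4 + 763 = 767)
M/q - 13420/(-22700) = 767/(-10472) - 13420/(-22700) = 767*(-1/10472) - 13420*(-1/22700) = -767/10472 + 671/1135 = 6156167/11885720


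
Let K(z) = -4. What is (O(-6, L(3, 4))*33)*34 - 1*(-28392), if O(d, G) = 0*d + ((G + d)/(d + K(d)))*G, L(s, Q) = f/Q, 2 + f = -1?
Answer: 2225919/80 ≈ 27824.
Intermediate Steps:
f = -3 (f = -2 - 1 = -3)
L(s, Q) = -3/Q
O(d, G) = G*(G + d)/(-4 + d) (O(d, G) = 0*d + ((G + d)/(d - 4))*G = 0 + ((G + d)/(-4 + d))*G = 0 + G*(G + d)/(-4 + d) = G*(G + d)/(-4 + d))
(O(-6, L(3, 4))*33)*34 - 1*(-28392) = (((-3/4)*(-3/4 - 6)/(-4 - 6))*33)*34 - 1*(-28392) = ((-3*1/4*(-3*1/4 - 6)/(-10))*33)*34 + 28392 = (-3/4*(-1/10)*(-3/4 - 6)*33)*34 + 28392 = (-3/4*(-1/10)*(-27/4)*33)*34 + 28392 = -81/160*33*34 + 28392 = -2673/160*34 + 28392 = -45441/80 + 28392 = 2225919/80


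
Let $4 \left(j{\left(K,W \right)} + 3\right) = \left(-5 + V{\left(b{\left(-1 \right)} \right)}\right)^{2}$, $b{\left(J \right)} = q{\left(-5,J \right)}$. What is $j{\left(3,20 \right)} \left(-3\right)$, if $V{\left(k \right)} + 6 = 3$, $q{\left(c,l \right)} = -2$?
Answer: $-39$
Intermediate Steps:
$b{\left(J \right)} = -2$
$V{\left(k \right)} = -3$ ($V{\left(k \right)} = -6 + 3 = -3$)
$j{\left(K,W \right)} = 13$ ($j{\left(K,W \right)} = -3 + \frac{\left(-5 - 3\right)^{2}}{4} = -3 + \frac{\left(-8\right)^{2}}{4} = -3 + \frac{1}{4} \cdot 64 = -3 + 16 = 13$)
$j{\left(3,20 \right)} \left(-3\right) = 13 \left(-3\right) = -39$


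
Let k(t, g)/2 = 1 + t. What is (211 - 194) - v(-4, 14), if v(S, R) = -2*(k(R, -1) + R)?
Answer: 105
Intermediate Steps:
k(t, g) = 2 + 2*t (k(t, g) = 2*(1 + t) = 2 + 2*t)
v(S, R) = -4 - 6*R (v(S, R) = -2*((2 + 2*R) + R) = -2*(2 + 3*R) = -4 - 6*R)
(211 - 194) - v(-4, 14) = (211 - 194) - (-4 - 6*14) = 17 - (-4 - 84) = 17 - 1*(-88) = 17 + 88 = 105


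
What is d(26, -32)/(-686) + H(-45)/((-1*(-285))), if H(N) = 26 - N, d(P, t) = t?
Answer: 28913/97755 ≈ 0.29577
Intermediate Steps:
d(26, -32)/(-686) + H(-45)/((-1*(-285))) = -32/(-686) + (26 - 1*(-45))/((-1*(-285))) = -32*(-1/686) + (26 + 45)/285 = 16/343 + 71*(1/285) = 16/343 + 71/285 = 28913/97755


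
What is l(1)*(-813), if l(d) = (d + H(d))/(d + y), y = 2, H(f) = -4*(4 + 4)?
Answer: 8401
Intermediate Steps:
H(f) = -32 (H(f) = -4*8 = -32)
l(d) = (-32 + d)/(2 + d) (l(d) = (d - 32)/(d + 2) = (-32 + d)/(2 + d))
l(1)*(-813) = ((-32 + 1)/(2 + 1))*(-813) = (-31/3)*(-813) = ((⅓)*(-31))*(-813) = -31/3*(-813) = 8401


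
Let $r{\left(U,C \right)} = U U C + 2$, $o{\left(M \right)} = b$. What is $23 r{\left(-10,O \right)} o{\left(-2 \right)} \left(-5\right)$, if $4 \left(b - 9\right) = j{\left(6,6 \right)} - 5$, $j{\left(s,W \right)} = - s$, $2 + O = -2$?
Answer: $\frac{572125}{2} \approx 2.8606 \cdot 10^{5}$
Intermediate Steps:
$O = -4$ ($O = -2 - 2 = -4$)
$b = \frac{25}{4}$ ($b = 9 + \frac{\left(-1\right) 6 - 5}{4} = 9 + \frac{-6 - 5}{4} = 9 + \frac{1}{4} \left(-11\right) = 9 - \frac{11}{4} = \frac{25}{4} \approx 6.25$)
$o{\left(M \right)} = \frac{25}{4}$
$r{\left(U,C \right)} = 2 + C U^{2}$ ($r{\left(U,C \right)} = U^{2} C + 2 = C U^{2} + 2 = 2 + C U^{2}$)
$23 r{\left(-10,O \right)} o{\left(-2 \right)} \left(-5\right) = 23 \left(2 - 4 \left(-10\right)^{2}\right) \frac{25}{4} \left(-5\right) = 23 \left(2 - 400\right) \left(- \frac{125}{4}\right) = 23 \left(-398\right) \left(- \frac{125}{4}\right) = \left(-9154\right) \left(- \frac{125}{4}\right) = \frac{572125}{2}$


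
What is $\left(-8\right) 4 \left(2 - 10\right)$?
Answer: $256$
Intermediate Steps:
$\left(-8\right) 4 \left(2 - 10\right) = \left(-32\right) \left(-8\right) = 256$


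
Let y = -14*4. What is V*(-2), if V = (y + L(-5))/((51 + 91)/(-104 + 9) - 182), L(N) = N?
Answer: -5795/8716 ≈ -0.66487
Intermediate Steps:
y = -56
V = 5795/17432 (V = (-56 - 5)/((51 + 91)/(-104 + 9) - 182) = -61/(142/(-95) - 182) = -61/(142*(-1/95) - 182) = -61/(-142/95 - 182) = -61/(-17432/95) = -61*(-95/17432) = 5795/17432 ≈ 0.33243)
V*(-2) = (5795/17432)*(-2) = -5795/8716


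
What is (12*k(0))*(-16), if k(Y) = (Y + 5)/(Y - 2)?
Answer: 480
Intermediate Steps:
k(Y) = (5 + Y)/(-2 + Y)
(12*k(0))*(-16) = (12*((5 + 0)/(-2 + 0)))*(-16) = (12*(5/(-2)))*(-16) = (12*(-1/2*5))*(-16) = (12*(-5/2))*(-16) = -30*(-16) = 480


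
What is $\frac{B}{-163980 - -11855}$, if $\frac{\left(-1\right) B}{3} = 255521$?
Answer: $\frac{766563}{152125} \approx 5.039$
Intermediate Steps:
$B = -766563$ ($B = \left(-3\right) 255521 = -766563$)
$\frac{B}{-163980 - -11855} = - \frac{766563}{-163980 - -11855} = - \frac{766563}{-163980 + 11855} = - \frac{766563}{-152125} = \left(-766563\right) \left(- \frac{1}{152125}\right) = \frac{766563}{152125}$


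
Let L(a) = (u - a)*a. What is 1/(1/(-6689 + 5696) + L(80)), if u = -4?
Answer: -993/6672961 ≈ -0.00014881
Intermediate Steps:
L(a) = a*(-4 - a) (L(a) = (-4 - a)*a = a*(-4 - a))
1/(1/(-6689 + 5696) + L(80)) = 1/(1/(-6689 + 5696) - 1*80*(4 + 80)) = 1/(1/(-993) - 1*80*84) = 1/(-1/993 - 6720) = 1/(-6672961/993) = -993/6672961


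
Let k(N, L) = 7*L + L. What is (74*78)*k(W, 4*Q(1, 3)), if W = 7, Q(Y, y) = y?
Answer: 554112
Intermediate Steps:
k(N, L) = 8*L
(74*78)*k(W, 4*Q(1, 3)) = (74*78)*(8*(4*3)) = 5772*(8*12) = 5772*96 = 554112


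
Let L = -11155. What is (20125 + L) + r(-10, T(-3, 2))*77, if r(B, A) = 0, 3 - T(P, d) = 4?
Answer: 8970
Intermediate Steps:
T(P, d) = -1 (T(P, d) = 3 - 1*4 = 3 - 4 = -1)
(20125 + L) + r(-10, T(-3, 2))*77 = (20125 - 11155) + 0*77 = 8970 + 0 = 8970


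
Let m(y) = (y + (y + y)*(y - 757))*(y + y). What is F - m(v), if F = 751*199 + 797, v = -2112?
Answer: 51180432102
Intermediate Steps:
m(y) = 2*y*(y + 2*y*(-757 + y)) (m(y) = (y + (2*y)*(-757 + y))*(2*y) = (y + 2*y*(-757 + y))*(2*y) = 2*y*(y + 2*y*(-757 + y)))
F = 150246 (F = 149449 + 797 = 150246)
F - m(v) = 150246 - (-2112)**2*(-3026 + 4*(-2112)) = 150246 - 4460544*(-3026 - 8448) = 150246 - 4460544*(-11474) = 150246 - 1*(-51180281856) = 150246 + 51180281856 = 51180432102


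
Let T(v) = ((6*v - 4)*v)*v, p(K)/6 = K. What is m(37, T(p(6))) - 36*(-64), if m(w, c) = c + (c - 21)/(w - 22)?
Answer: 1476857/5 ≈ 2.9537e+5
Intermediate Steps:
p(K) = 6*K
T(v) = v**2*(-4 + 6*v) (T(v) = ((-4 + 6*v)*v)*v = (v*(-4 + 6*v))*v = v**2*(-4 + 6*v))
m(w, c) = c + (-21 + c)/(-22 + w)
m(37, T(p(6))) - 36*(-64) = (-21 - 21*(6*6)**2*(-4 + 6*(6*6)) + ((6*6)**2*(-4 + 6*(6*6)))*37)/(-22 + 37) - 36*(-64) = (-21 - 21*36**2*(-4 + 6*36) + (36**2*(-4 + 6*36))*37)/15 - 1*(-2304) = (-21 - 27216*(-4 + 216) + (1296*(-4 + 216))*37)/15 + 2304 = (-21 - 27216*212 + (1296*212)*37)/15 + 2304 = (-21 - 21*274752 + 274752*37)/15 + 2304 = (-21 - 5769792 + 10165824)/15 + 2304 = (1/15)*4396011 + 2304 = 1465337/5 + 2304 = 1476857/5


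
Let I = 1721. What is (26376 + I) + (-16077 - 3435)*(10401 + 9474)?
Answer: -387772903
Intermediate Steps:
(26376 + I) + (-16077 - 3435)*(10401 + 9474) = (26376 + 1721) + (-16077 - 3435)*(10401 + 9474) = 28097 - 19512*19875 = 28097 - 387801000 = -387772903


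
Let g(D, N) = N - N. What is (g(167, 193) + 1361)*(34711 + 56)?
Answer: 47317887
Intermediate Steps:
g(D, N) = 0
(g(167, 193) + 1361)*(34711 + 56) = (0 + 1361)*(34711 + 56) = 1361*34767 = 47317887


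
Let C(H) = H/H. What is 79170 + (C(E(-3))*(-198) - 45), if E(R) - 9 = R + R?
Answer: 78927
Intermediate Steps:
E(R) = 9 + 2*R (E(R) = 9 + (R + R) = 9 + 2*R)
C(H) = 1
79170 + (C(E(-3))*(-198) - 45) = 79170 + (1*(-198) - 45) = 79170 + (-198 - 45) = 79170 - 243 = 78927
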